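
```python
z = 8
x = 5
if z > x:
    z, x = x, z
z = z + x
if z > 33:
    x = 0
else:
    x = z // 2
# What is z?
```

Answer: 13

Derivation:
Trace (tracking z):
z = 8  # -> z = 8
x = 5  # -> x = 5
if z > x:  # condition is True
    z, x = (x, z)  # -> z = 5, x = 8
z = z + x  # -> z = 13
if z > 33:  # condition is False
else:
    x = z // 2  # -> x = 6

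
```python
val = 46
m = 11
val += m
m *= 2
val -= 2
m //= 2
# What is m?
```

Answer: 11

Derivation:
Trace (tracking m):
val = 46  # -> val = 46
m = 11  # -> m = 11
val += m  # -> val = 57
m *= 2  # -> m = 22
val -= 2  # -> val = 55
m //= 2  # -> m = 11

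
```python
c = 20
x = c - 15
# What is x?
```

Answer: 5

Derivation:
Trace (tracking x):
c = 20  # -> c = 20
x = c - 15  # -> x = 5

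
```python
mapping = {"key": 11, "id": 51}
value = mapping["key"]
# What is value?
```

Trace (tracking value):
mapping = {'key': 11, 'id': 51}  # -> mapping = {'key': 11, 'id': 51}
value = mapping['key']  # -> value = 11

Answer: 11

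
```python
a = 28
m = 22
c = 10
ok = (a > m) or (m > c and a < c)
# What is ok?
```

Answer: True

Derivation:
Trace (tracking ok):
a = 28  # -> a = 28
m = 22  # -> m = 22
c = 10  # -> c = 10
ok = a > m or (m > c and a < c)  # -> ok = True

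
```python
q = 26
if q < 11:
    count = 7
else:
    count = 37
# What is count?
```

Answer: 37

Derivation:
Trace (tracking count):
q = 26  # -> q = 26
if q < 11:  # condition is False
else:
    count = 37  # -> count = 37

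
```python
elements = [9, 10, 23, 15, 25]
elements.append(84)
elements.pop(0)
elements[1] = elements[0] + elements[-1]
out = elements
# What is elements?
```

Answer: [10, 94, 15, 25, 84]

Derivation:
Trace (tracking elements):
elements = [9, 10, 23, 15, 25]  # -> elements = [9, 10, 23, 15, 25]
elements.append(84)  # -> elements = [9, 10, 23, 15, 25, 84]
elements.pop(0)  # -> elements = [10, 23, 15, 25, 84]
elements[1] = elements[0] + elements[-1]  # -> elements = [10, 94, 15, 25, 84]
out = elements  # -> out = [10, 94, 15, 25, 84]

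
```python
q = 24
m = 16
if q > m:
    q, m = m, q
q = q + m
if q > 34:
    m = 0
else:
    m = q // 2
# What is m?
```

Trace (tracking m):
q = 24  # -> q = 24
m = 16  # -> m = 16
if q > m:  # condition is True
    q, m = (m, q)  # -> q = 16, m = 24
q = q + m  # -> q = 40
if q > 34:  # condition is True
    m = 0  # -> m = 0

Answer: 0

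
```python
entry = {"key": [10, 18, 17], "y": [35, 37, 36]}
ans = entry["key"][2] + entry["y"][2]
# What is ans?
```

Trace (tracking ans):
entry = {'key': [10, 18, 17], 'y': [35, 37, 36]}  # -> entry = {'key': [10, 18, 17], 'y': [35, 37, 36]}
ans = entry['key'][2] + entry['y'][2]  # -> ans = 53

Answer: 53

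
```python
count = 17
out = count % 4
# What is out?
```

Answer: 1

Derivation:
Trace (tracking out):
count = 17  # -> count = 17
out = count % 4  # -> out = 1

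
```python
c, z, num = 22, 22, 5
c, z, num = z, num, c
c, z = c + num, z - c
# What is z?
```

Answer: -17

Derivation:
Trace (tracking z):
c, z, num = (22, 22, 5)  # -> c = 22, z = 22, num = 5
c, z, num = (z, num, c)  # -> c = 22, z = 5, num = 22
c, z = (c + num, z - c)  # -> c = 44, z = -17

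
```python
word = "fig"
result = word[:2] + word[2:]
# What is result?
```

Answer: 'fig'

Derivation:
Trace (tracking result):
word = 'fig'  # -> word = 'fig'
result = word[:2] + word[2:]  # -> result = 'fig'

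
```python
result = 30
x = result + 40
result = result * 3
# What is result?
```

Answer: 90

Derivation:
Trace (tracking result):
result = 30  # -> result = 30
x = result + 40  # -> x = 70
result = result * 3  # -> result = 90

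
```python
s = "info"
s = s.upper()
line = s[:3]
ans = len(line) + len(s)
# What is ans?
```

Trace (tracking ans):
s = 'info'  # -> s = 'info'
s = s.upper()  # -> s = 'INFO'
line = s[:3]  # -> line = 'INF'
ans = len(line) + len(s)  # -> ans = 7

Answer: 7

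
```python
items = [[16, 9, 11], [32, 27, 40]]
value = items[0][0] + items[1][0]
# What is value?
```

Trace (tracking value):
items = [[16, 9, 11], [32, 27, 40]]  # -> items = [[16, 9, 11], [32, 27, 40]]
value = items[0][0] + items[1][0]  # -> value = 48

Answer: 48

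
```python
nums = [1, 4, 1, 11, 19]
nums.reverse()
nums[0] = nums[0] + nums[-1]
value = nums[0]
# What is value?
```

Answer: 20

Derivation:
Trace (tracking value):
nums = [1, 4, 1, 11, 19]  # -> nums = [1, 4, 1, 11, 19]
nums.reverse()  # -> nums = [19, 11, 1, 4, 1]
nums[0] = nums[0] + nums[-1]  # -> nums = [20, 11, 1, 4, 1]
value = nums[0]  # -> value = 20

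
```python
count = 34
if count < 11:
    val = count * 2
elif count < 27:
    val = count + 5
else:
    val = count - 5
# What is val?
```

Answer: 29

Derivation:
Trace (tracking val):
count = 34  # -> count = 34
if count < 11:  # condition is False
elif count < 27:  # condition is False
else:
    val = count - 5  # -> val = 29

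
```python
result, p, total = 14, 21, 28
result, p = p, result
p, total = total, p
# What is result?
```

Trace (tracking result):
result, p, total = (14, 21, 28)  # -> result = 14, p = 21, total = 28
result, p = (p, result)  # -> result = 21, p = 14
p, total = (total, p)  # -> p = 28, total = 14

Answer: 21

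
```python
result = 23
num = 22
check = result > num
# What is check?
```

Answer: True

Derivation:
Trace (tracking check):
result = 23  # -> result = 23
num = 22  # -> num = 22
check = result > num  # -> check = True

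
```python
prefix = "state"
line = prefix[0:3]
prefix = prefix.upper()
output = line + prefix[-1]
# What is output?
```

Trace (tracking output):
prefix = 'state'  # -> prefix = 'state'
line = prefix[0:3]  # -> line = 'sta'
prefix = prefix.upper()  # -> prefix = 'STATE'
output = line + prefix[-1]  # -> output = 'staE'

Answer: 'staE'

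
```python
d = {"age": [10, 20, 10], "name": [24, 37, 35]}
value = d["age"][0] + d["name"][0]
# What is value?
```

Trace (tracking value):
d = {'age': [10, 20, 10], 'name': [24, 37, 35]}  # -> d = {'age': [10, 20, 10], 'name': [24, 37, 35]}
value = d['age'][0] + d['name'][0]  # -> value = 34

Answer: 34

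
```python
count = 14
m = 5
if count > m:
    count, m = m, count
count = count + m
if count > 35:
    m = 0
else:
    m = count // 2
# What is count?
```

Answer: 19

Derivation:
Trace (tracking count):
count = 14  # -> count = 14
m = 5  # -> m = 5
if count > m:  # condition is True
    count, m = (m, count)  # -> count = 5, m = 14
count = count + m  # -> count = 19
if count > 35:  # condition is False
else:
    m = count // 2  # -> m = 9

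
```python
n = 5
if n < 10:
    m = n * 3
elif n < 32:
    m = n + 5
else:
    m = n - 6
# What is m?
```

Trace (tracking m):
n = 5  # -> n = 5
if n < 10:  # condition is True
    m = n * 3  # -> m = 15

Answer: 15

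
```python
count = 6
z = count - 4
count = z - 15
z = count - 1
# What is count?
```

Answer: -13

Derivation:
Trace (tracking count):
count = 6  # -> count = 6
z = count - 4  # -> z = 2
count = z - 15  # -> count = -13
z = count - 1  # -> z = -14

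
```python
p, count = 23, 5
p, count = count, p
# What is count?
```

Trace (tracking count):
p, count = (23, 5)  # -> p = 23, count = 5
p, count = (count, p)  # -> p = 5, count = 23

Answer: 23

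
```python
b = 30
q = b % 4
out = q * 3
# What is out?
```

Trace (tracking out):
b = 30  # -> b = 30
q = b % 4  # -> q = 2
out = q * 3  # -> out = 6

Answer: 6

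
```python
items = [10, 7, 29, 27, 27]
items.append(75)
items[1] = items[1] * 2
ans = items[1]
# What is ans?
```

Trace (tracking ans):
items = [10, 7, 29, 27, 27]  # -> items = [10, 7, 29, 27, 27]
items.append(75)  # -> items = [10, 7, 29, 27, 27, 75]
items[1] = items[1] * 2  # -> items = [10, 14, 29, 27, 27, 75]
ans = items[1]  # -> ans = 14

Answer: 14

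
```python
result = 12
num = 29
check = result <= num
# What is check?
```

Trace (tracking check):
result = 12  # -> result = 12
num = 29  # -> num = 29
check = result <= num  # -> check = True

Answer: True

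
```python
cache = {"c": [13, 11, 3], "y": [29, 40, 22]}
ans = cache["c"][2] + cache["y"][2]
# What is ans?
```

Trace (tracking ans):
cache = {'c': [13, 11, 3], 'y': [29, 40, 22]}  # -> cache = {'c': [13, 11, 3], 'y': [29, 40, 22]}
ans = cache['c'][2] + cache['y'][2]  # -> ans = 25

Answer: 25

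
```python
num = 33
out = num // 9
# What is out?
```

Answer: 3

Derivation:
Trace (tracking out):
num = 33  # -> num = 33
out = num // 9  # -> out = 3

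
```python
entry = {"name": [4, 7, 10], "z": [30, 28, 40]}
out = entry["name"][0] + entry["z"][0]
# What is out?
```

Answer: 34

Derivation:
Trace (tracking out):
entry = {'name': [4, 7, 10], 'z': [30, 28, 40]}  # -> entry = {'name': [4, 7, 10], 'z': [30, 28, 40]}
out = entry['name'][0] + entry['z'][0]  # -> out = 34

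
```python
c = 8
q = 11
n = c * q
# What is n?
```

Answer: 88

Derivation:
Trace (tracking n):
c = 8  # -> c = 8
q = 11  # -> q = 11
n = c * q  # -> n = 88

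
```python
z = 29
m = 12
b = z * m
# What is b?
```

Trace (tracking b):
z = 29  # -> z = 29
m = 12  # -> m = 12
b = z * m  # -> b = 348

Answer: 348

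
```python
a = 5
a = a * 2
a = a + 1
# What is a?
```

Trace (tracking a):
a = 5  # -> a = 5
a = a * 2  # -> a = 10
a = a + 1  # -> a = 11

Answer: 11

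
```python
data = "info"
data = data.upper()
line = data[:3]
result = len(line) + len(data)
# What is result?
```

Answer: 7

Derivation:
Trace (tracking result):
data = 'info'  # -> data = 'info'
data = data.upper()  # -> data = 'INFO'
line = data[:3]  # -> line = 'INF'
result = len(line) + len(data)  # -> result = 7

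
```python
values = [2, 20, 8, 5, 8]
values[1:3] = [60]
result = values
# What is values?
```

Trace (tracking values):
values = [2, 20, 8, 5, 8]  # -> values = [2, 20, 8, 5, 8]
values[1:3] = [60]  # -> values = [2, 60, 5, 8]
result = values  # -> result = [2, 60, 5, 8]

Answer: [2, 60, 5, 8]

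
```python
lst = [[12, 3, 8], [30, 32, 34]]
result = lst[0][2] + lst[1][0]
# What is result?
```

Answer: 38

Derivation:
Trace (tracking result):
lst = [[12, 3, 8], [30, 32, 34]]  # -> lst = [[12, 3, 8], [30, 32, 34]]
result = lst[0][2] + lst[1][0]  # -> result = 38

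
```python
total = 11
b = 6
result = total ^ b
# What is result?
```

Answer: 13

Derivation:
Trace (tracking result):
total = 11  # -> total = 11
b = 6  # -> b = 6
result = total ^ b  # -> result = 13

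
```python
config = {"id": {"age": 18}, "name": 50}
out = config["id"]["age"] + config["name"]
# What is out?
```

Answer: 68

Derivation:
Trace (tracking out):
config = {'id': {'age': 18}, 'name': 50}  # -> config = {'id': {'age': 18}, 'name': 50}
out = config['id']['age'] + config['name']  # -> out = 68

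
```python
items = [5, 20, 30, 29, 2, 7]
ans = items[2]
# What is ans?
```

Answer: 30

Derivation:
Trace (tracking ans):
items = [5, 20, 30, 29, 2, 7]  # -> items = [5, 20, 30, 29, 2, 7]
ans = items[2]  # -> ans = 30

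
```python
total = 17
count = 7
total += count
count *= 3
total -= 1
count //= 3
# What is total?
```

Trace (tracking total):
total = 17  # -> total = 17
count = 7  # -> count = 7
total += count  # -> total = 24
count *= 3  # -> count = 21
total -= 1  # -> total = 23
count //= 3  # -> count = 7

Answer: 23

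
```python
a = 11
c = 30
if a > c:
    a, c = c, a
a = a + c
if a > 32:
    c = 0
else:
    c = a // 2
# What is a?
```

Trace (tracking a):
a = 11  # -> a = 11
c = 30  # -> c = 30
if a > c:  # condition is False
a = a + c  # -> a = 41
if a > 32:  # condition is True
    c = 0  # -> c = 0

Answer: 41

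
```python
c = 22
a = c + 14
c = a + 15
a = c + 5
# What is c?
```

Trace (tracking c):
c = 22  # -> c = 22
a = c + 14  # -> a = 36
c = a + 15  # -> c = 51
a = c + 5  # -> a = 56

Answer: 51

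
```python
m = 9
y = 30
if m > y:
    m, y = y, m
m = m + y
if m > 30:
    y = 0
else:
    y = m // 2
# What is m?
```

Answer: 39

Derivation:
Trace (tracking m):
m = 9  # -> m = 9
y = 30  # -> y = 30
if m > y:  # condition is False
m = m + y  # -> m = 39
if m > 30:  # condition is True
    y = 0  # -> y = 0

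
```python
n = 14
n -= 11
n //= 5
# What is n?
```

Answer: 0

Derivation:
Trace (tracking n):
n = 14  # -> n = 14
n -= 11  # -> n = 3
n //= 5  # -> n = 0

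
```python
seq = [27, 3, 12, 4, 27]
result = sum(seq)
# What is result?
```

Answer: 73

Derivation:
Trace (tracking result):
seq = [27, 3, 12, 4, 27]  # -> seq = [27, 3, 12, 4, 27]
result = sum(seq)  # -> result = 73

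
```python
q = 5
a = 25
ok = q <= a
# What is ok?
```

Trace (tracking ok):
q = 5  # -> q = 5
a = 25  # -> a = 25
ok = q <= a  # -> ok = True

Answer: True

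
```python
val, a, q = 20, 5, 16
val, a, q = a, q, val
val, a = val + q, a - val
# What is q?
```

Answer: 20

Derivation:
Trace (tracking q):
val, a, q = (20, 5, 16)  # -> val = 20, a = 5, q = 16
val, a, q = (a, q, val)  # -> val = 5, a = 16, q = 20
val, a = (val + q, a - val)  # -> val = 25, a = 11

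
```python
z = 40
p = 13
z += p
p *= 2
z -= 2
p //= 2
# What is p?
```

Trace (tracking p):
z = 40  # -> z = 40
p = 13  # -> p = 13
z += p  # -> z = 53
p *= 2  # -> p = 26
z -= 2  # -> z = 51
p //= 2  # -> p = 13

Answer: 13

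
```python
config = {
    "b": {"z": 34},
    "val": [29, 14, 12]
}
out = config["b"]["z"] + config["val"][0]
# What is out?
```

Answer: 63

Derivation:
Trace (tracking out):
config = {'b': {'z': 34}, 'val': [29, 14, 12]}  # -> config = {'b': {'z': 34}, 'val': [29, 14, 12]}
out = config['b']['z'] + config['val'][0]  # -> out = 63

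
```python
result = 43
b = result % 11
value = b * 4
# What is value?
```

Answer: 40

Derivation:
Trace (tracking value):
result = 43  # -> result = 43
b = result % 11  # -> b = 10
value = b * 4  # -> value = 40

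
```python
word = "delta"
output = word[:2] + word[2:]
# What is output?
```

Answer: 'delta'

Derivation:
Trace (tracking output):
word = 'delta'  # -> word = 'delta'
output = word[:2] + word[2:]  # -> output = 'delta'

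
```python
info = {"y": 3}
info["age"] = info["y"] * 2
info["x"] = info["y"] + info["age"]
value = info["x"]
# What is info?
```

Trace (tracking info):
info = {'y': 3}  # -> info = {'y': 3}
info['age'] = info['y'] * 2  # -> info = {'y': 3, 'age': 6}
info['x'] = info['y'] + info['age']  # -> info = {'y': 3, 'age': 6, 'x': 9}
value = info['x']  # -> value = 9

Answer: {'y': 3, 'age': 6, 'x': 9}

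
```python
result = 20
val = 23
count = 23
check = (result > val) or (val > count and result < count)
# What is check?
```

Trace (tracking check):
result = 20  # -> result = 20
val = 23  # -> val = 23
count = 23  # -> count = 23
check = result > val or (val > count and result < count)  # -> check = False

Answer: False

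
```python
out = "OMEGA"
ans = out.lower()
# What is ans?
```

Answer: 'omega'

Derivation:
Trace (tracking ans):
out = 'OMEGA'  # -> out = 'OMEGA'
ans = out.lower()  # -> ans = 'omega'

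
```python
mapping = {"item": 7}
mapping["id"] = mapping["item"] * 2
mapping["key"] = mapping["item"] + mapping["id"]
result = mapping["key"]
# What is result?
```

Trace (tracking result):
mapping = {'item': 7}  # -> mapping = {'item': 7}
mapping['id'] = mapping['item'] * 2  # -> mapping = {'item': 7, 'id': 14}
mapping['key'] = mapping['item'] + mapping['id']  # -> mapping = {'item': 7, 'id': 14, 'key': 21}
result = mapping['key']  # -> result = 21

Answer: 21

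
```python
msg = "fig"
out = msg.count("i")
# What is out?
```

Trace (tracking out):
msg = 'fig'  # -> msg = 'fig'
out = msg.count('i')  # -> out = 1

Answer: 1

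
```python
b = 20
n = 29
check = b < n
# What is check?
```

Trace (tracking check):
b = 20  # -> b = 20
n = 29  # -> n = 29
check = b < n  # -> check = True

Answer: True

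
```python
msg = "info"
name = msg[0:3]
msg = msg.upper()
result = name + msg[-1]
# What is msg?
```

Answer: 'INFO'

Derivation:
Trace (tracking msg):
msg = 'info'  # -> msg = 'info'
name = msg[0:3]  # -> name = 'inf'
msg = msg.upper()  # -> msg = 'INFO'
result = name + msg[-1]  # -> result = 'infO'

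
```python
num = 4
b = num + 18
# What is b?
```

Trace (tracking b):
num = 4  # -> num = 4
b = num + 18  # -> b = 22

Answer: 22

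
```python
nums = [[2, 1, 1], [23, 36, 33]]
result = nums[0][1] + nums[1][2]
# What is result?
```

Trace (tracking result):
nums = [[2, 1, 1], [23, 36, 33]]  # -> nums = [[2, 1, 1], [23, 36, 33]]
result = nums[0][1] + nums[1][2]  # -> result = 34

Answer: 34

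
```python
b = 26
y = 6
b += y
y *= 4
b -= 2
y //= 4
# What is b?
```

Trace (tracking b):
b = 26  # -> b = 26
y = 6  # -> y = 6
b += y  # -> b = 32
y *= 4  # -> y = 24
b -= 2  # -> b = 30
y //= 4  # -> y = 6

Answer: 30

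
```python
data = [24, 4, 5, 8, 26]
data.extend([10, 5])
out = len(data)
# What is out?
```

Trace (tracking out):
data = [24, 4, 5, 8, 26]  # -> data = [24, 4, 5, 8, 26]
data.extend([10, 5])  # -> data = [24, 4, 5, 8, 26, 10, 5]
out = len(data)  # -> out = 7

Answer: 7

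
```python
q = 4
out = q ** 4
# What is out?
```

Trace (tracking out):
q = 4  # -> q = 4
out = q ** 4  # -> out = 256

Answer: 256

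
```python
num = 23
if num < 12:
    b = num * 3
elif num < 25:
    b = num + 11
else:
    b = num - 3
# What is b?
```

Trace (tracking b):
num = 23  # -> num = 23
if num < 12:  # condition is False
elif num < 25:  # condition is True
    b = num + 11  # -> b = 34

Answer: 34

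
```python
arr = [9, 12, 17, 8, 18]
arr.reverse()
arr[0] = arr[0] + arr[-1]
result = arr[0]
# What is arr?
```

Answer: [27, 8, 17, 12, 9]

Derivation:
Trace (tracking arr):
arr = [9, 12, 17, 8, 18]  # -> arr = [9, 12, 17, 8, 18]
arr.reverse()  # -> arr = [18, 8, 17, 12, 9]
arr[0] = arr[0] + arr[-1]  # -> arr = [27, 8, 17, 12, 9]
result = arr[0]  # -> result = 27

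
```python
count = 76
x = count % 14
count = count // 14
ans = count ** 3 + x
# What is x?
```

Trace (tracking x):
count = 76  # -> count = 76
x = count % 14  # -> x = 6
count = count // 14  # -> count = 5
ans = count ** 3 + x  # -> ans = 131

Answer: 6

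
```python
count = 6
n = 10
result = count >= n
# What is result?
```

Answer: False

Derivation:
Trace (tracking result):
count = 6  # -> count = 6
n = 10  # -> n = 10
result = count >= n  # -> result = False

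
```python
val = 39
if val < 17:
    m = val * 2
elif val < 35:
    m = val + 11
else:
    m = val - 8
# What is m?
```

Answer: 31

Derivation:
Trace (tracking m):
val = 39  # -> val = 39
if val < 17:  # condition is False
elif val < 35:  # condition is False
else:
    m = val - 8  # -> m = 31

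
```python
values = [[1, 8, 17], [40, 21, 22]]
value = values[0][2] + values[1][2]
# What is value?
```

Trace (tracking value):
values = [[1, 8, 17], [40, 21, 22]]  # -> values = [[1, 8, 17], [40, 21, 22]]
value = values[0][2] + values[1][2]  # -> value = 39

Answer: 39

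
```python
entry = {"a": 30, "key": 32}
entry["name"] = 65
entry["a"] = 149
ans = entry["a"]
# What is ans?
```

Answer: 149

Derivation:
Trace (tracking ans):
entry = {'a': 30, 'key': 32}  # -> entry = {'a': 30, 'key': 32}
entry['name'] = 65  # -> entry = {'a': 30, 'key': 32, 'name': 65}
entry['a'] = 149  # -> entry = {'a': 149, 'key': 32, 'name': 65}
ans = entry['a']  # -> ans = 149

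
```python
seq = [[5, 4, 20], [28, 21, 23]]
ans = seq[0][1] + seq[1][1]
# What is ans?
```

Trace (tracking ans):
seq = [[5, 4, 20], [28, 21, 23]]  # -> seq = [[5, 4, 20], [28, 21, 23]]
ans = seq[0][1] + seq[1][1]  # -> ans = 25

Answer: 25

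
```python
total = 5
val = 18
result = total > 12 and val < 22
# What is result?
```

Trace (tracking result):
total = 5  # -> total = 5
val = 18  # -> val = 18
result = total > 12 and val < 22  # -> result = False

Answer: False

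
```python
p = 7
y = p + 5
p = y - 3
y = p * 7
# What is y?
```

Trace (tracking y):
p = 7  # -> p = 7
y = p + 5  # -> y = 12
p = y - 3  # -> p = 9
y = p * 7  # -> y = 63

Answer: 63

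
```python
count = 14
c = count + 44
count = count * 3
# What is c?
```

Answer: 58

Derivation:
Trace (tracking c):
count = 14  # -> count = 14
c = count + 44  # -> c = 58
count = count * 3  # -> count = 42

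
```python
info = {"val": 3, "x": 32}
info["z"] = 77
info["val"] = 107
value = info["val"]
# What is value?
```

Answer: 107

Derivation:
Trace (tracking value):
info = {'val': 3, 'x': 32}  # -> info = {'val': 3, 'x': 32}
info['z'] = 77  # -> info = {'val': 3, 'x': 32, 'z': 77}
info['val'] = 107  # -> info = {'val': 107, 'x': 32, 'z': 77}
value = info['val']  # -> value = 107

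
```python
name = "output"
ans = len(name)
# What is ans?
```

Trace (tracking ans):
name = 'output'  # -> name = 'output'
ans = len(name)  # -> ans = 6

Answer: 6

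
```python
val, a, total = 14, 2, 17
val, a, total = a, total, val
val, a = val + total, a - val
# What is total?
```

Answer: 14

Derivation:
Trace (tracking total):
val, a, total = (14, 2, 17)  # -> val = 14, a = 2, total = 17
val, a, total = (a, total, val)  # -> val = 2, a = 17, total = 14
val, a = (val + total, a - val)  # -> val = 16, a = 15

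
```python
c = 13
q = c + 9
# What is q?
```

Answer: 22

Derivation:
Trace (tracking q):
c = 13  # -> c = 13
q = c + 9  # -> q = 22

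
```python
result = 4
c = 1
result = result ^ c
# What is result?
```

Trace (tracking result):
result = 4  # -> result = 4
c = 1  # -> c = 1
result = result ^ c  # -> result = 5

Answer: 5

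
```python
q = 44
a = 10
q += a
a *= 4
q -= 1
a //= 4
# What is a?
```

Answer: 10

Derivation:
Trace (tracking a):
q = 44  # -> q = 44
a = 10  # -> a = 10
q += a  # -> q = 54
a *= 4  # -> a = 40
q -= 1  # -> q = 53
a //= 4  # -> a = 10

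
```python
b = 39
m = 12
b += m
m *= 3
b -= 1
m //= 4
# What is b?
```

Answer: 50

Derivation:
Trace (tracking b):
b = 39  # -> b = 39
m = 12  # -> m = 12
b += m  # -> b = 51
m *= 3  # -> m = 36
b -= 1  # -> b = 50
m //= 4  # -> m = 9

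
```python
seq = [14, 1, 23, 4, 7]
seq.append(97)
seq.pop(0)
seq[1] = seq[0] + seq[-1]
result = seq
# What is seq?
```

Trace (tracking seq):
seq = [14, 1, 23, 4, 7]  # -> seq = [14, 1, 23, 4, 7]
seq.append(97)  # -> seq = [14, 1, 23, 4, 7, 97]
seq.pop(0)  # -> seq = [1, 23, 4, 7, 97]
seq[1] = seq[0] + seq[-1]  # -> seq = [1, 98, 4, 7, 97]
result = seq  # -> result = [1, 98, 4, 7, 97]

Answer: [1, 98, 4, 7, 97]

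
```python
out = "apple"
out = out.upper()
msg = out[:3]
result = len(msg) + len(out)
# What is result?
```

Trace (tracking result):
out = 'apple'  # -> out = 'apple'
out = out.upper()  # -> out = 'APPLE'
msg = out[:3]  # -> msg = 'APP'
result = len(msg) + len(out)  # -> result = 8

Answer: 8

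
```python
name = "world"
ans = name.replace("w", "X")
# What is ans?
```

Trace (tracking ans):
name = 'world'  # -> name = 'world'
ans = name.replace('w', 'X')  # -> ans = 'Xorld'

Answer: 'Xorld'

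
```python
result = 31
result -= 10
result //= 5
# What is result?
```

Answer: 4

Derivation:
Trace (tracking result):
result = 31  # -> result = 31
result -= 10  # -> result = 21
result //= 5  # -> result = 4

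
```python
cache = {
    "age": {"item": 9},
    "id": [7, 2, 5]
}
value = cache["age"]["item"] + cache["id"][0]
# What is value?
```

Answer: 16

Derivation:
Trace (tracking value):
cache = {'age': {'item': 9}, 'id': [7, 2, 5]}  # -> cache = {'age': {'item': 9}, 'id': [7, 2, 5]}
value = cache['age']['item'] + cache['id'][0]  # -> value = 16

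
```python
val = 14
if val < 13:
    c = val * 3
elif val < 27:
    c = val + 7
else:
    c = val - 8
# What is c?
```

Answer: 21

Derivation:
Trace (tracking c):
val = 14  # -> val = 14
if val < 13:  # condition is False
elif val < 27:  # condition is True
    c = val + 7  # -> c = 21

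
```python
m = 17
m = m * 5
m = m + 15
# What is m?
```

Trace (tracking m):
m = 17  # -> m = 17
m = m * 5  # -> m = 85
m = m + 15  # -> m = 100

Answer: 100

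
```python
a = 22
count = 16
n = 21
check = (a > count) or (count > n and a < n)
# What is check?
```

Answer: True

Derivation:
Trace (tracking check):
a = 22  # -> a = 22
count = 16  # -> count = 16
n = 21  # -> n = 21
check = a > count or (count > n and a < n)  # -> check = True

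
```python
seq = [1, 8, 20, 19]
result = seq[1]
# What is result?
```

Answer: 8

Derivation:
Trace (tracking result):
seq = [1, 8, 20, 19]  # -> seq = [1, 8, 20, 19]
result = seq[1]  # -> result = 8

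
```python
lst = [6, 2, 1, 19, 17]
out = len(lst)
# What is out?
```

Trace (tracking out):
lst = [6, 2, 1, 19, 17]  # -> lst = [6, 2, 1, 19, 17]
out = len(lst)  # -> out = 5

Answer: 5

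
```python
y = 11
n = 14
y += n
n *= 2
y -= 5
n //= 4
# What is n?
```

Trace (tracking n):
y = 11  # -> y = 11
n = 14  # -> n = 14
y += n  # -> y = 25
n *= 2  # -> n = 28
y -= 5  # -> y = 20
n //= 4  # -> n = 7

Answer: 7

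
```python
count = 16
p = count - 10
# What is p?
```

Answer: 6

Derivation:
Trace (tracking p):
count = 16  # -> count = 16
p = count - 10  # -> p = 6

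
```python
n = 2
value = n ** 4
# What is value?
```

Trace (tracking value):
n = 2  # -> n = 2
value = n ** 4  # -> value = 16

Answer: 16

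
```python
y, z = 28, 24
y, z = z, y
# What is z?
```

Answer: 28

Derivation:
Trace (tracking z):
y, z = (28, 24)  # -> y = 28, z = 24
y, z = (z, y)  # -> y = 24, z = 28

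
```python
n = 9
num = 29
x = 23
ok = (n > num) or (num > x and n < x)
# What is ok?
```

Trace (tracking ok):
n = 9  # -> n = 9
num = 29  # -> num = 29
x = 23  # -> x = 23
ok = n > num or (num > x and n < x)  # -> ok = True

Answer: True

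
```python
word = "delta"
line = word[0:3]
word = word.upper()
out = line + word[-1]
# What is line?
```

Answer: 'del'

Derivation:
Trace (tracking line):
word = 'delta'  # -> word = 'delta'
line = word[0:3]  # -> line = 'del'
word = word.upper()  # -> word = 'DELTA'
out = line + word[-1]  # -> out = 'delA'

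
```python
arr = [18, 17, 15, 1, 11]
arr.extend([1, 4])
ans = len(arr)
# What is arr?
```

Trace (tracking arr):
arr = [18, 17, 15, 1, 11]  # -> arr = [18, 17, 15, 1, 11]
arr.extend([1, 4])  # -> arr = [18, 17, 15, 1, 11, 1, 4]
ans = len(arr)  # -> ans = 7

Answer: [18, 17, 15, 1, 11, 1, 4]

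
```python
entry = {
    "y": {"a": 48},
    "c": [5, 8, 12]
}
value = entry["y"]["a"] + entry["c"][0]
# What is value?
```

Trace (tracking value):
entry = {'y': {'a': 48}, 'c': [5, 8, 12]}  # -> entry = {'y': {'a': 48}, 'c': [5, 8, 12]}
value = entry['y']['a'] + entry['c'][0]  # -> value = 53

Answer: 53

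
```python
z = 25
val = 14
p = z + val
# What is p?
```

Answer: 39

Derivation:
Trace (tracking p):
z = 25  # -> z = 25
val = 14  # -> val = 14
p = z + val  # -> p = 39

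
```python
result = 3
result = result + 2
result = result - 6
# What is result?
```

Answer: -1

Derivation:
Trace (tracking result):
result = 3  # -> result = 3
result = result + 2  # -> result = 5
result = result - 6  # -> result = -1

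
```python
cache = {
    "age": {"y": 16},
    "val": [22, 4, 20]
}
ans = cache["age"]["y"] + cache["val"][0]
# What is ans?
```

Trace (tracking ans):
cache = {'age': {'y': 16}, 'val': [22, 4, 20]}  # -> cache = {'age': {'y': 16}, 'val': [22, 4, 20]}
ans = cache['age']['y'] + cache['val'][0]  # -> ans = 38

Answer: 38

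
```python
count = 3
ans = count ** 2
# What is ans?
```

Trace (tracking ans):
count = 3  # -> count = 3
ans = count ** 2  # -> ans = 9

Answer: 9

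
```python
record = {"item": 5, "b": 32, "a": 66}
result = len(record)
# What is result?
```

Trace (tracking result):
record = {'item': 5, 'b': 32, 'a': 66}  # -> record = {'item': 5, 'b': 32, 'a': 66}
result = len(record)  # -> result = 3

Answer: 3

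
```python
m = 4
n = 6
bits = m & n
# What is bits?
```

Trace (tracking bits):
m = 4  # -> m = 4
n = 6  # -> n = 6
bits = m & n  # -> bits = 4

Answer: 4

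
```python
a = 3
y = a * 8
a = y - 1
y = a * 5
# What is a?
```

Answer: 23

Derivation:
Trace (tracking a):
a = 3  # -> a = 3
y = a * 8  # -> y = 24
a = y - 1  # -> a = 23
y = a * 5  # -> y = 115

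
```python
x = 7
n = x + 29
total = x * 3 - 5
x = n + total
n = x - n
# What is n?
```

Trace (tracking n):
x = 7  # -> x = 7
n = x + 29  # -> n = 36
total = x * 3 - 5  # -> total = 16
x = n + total  # -> x = 52
n = x - n  # -> n = 16

Answer: 16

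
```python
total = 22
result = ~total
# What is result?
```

Answer: -23

Derivation:
Trace (tracking result):
total = 22  # -> total = 22
result = ~total  # -> result = -23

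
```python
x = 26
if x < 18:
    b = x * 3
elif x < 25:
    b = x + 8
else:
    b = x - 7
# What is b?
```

Trace (tracking b):
x = 26  # -> x = 26
if x < 18:  # condition is False
elif x < 25:  # condition is False
else:
    b = x - 7  # -> b = 19

Answer: 19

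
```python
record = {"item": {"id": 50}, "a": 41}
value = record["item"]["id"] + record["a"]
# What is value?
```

Answer: 91

Derivation:
Trace (tracking value):
record = {'item': {'id': 50}, 'a': 41}  # -> record = {'item': {'id': 50}, 'a': 41}
value = record['item']['id'] + record['a']  # -> value = 91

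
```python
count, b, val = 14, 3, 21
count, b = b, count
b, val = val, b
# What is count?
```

Trace (tracking count):
count, b, val = (14, 3, 21)  # -> count = 14, b = 3, val = 21
count, b = (b, count)  # -> count = 3, b = 14
b, val = (val, b)  # -> b = 21, val = 14

Answer: 3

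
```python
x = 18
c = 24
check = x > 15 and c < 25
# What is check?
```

Trace (tracking check):
x = 18  # -> x = 18
c = 24  # -> c = 24
check = x > 15 and c < 25  # -> check = True

Answer: True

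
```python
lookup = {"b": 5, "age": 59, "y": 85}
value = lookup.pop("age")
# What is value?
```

Trace (tracking value):
lookup = {'b': 5, 'age': 59, 'y': 85}  # -> lookup = {'b': 5, 'age': 59, 'y': 85}
value = lookup.pop('age')  # -> value = 59

Answer: 59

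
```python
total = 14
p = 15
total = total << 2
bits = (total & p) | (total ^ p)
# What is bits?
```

Trace (tracking bits):
total = 14  # -> total = 14
p = 15  # -> p = 15
total = total << 2  # -> total = 56
bits = total & p | total ^ p  # -> bits = 63

Answer: 63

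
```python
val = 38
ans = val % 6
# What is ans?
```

Trace (tracking ans):
val = 38  # -> val = 38
ans = val % 6  # -> ans = 2

Answer: 2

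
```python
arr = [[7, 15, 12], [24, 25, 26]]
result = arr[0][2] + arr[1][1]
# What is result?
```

Answer: 37

Derivation:
Trace (tracking result):
arr = [[7, 15, 12], [24, 25, 26]]  # -> arr = [[7, 15, 12], [24, 25, 26]]
result = arr[0][2] + arr[1][1]  # -> result = 37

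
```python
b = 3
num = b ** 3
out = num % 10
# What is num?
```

Trace (tracking num):
b = 3  # -> b = 3
num = b ** 3  # -> num = 27
out = num % 10  # -> out = 7

Answer: 27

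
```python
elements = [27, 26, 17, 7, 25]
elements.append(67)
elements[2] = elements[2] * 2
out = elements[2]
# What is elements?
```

Trace (tracking elements):
elements = [27, 26, 17, 7, 25]  # -> elements = [27, 26, 17, 7, 25]
elements.append(67)  # -> elements = [27, 26, 17, 7, 25, 67]
elements[2] = elements[2] * 2  # -> elements = [27, 26, 34, 7, 25, 67]
out = elements[2]  # -> out = 34

Answer: [27, 26, 34, 7, 25, 67]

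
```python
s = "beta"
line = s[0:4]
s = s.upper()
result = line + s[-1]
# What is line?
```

Trace (tracking line):
s = 'beta'  # -> s = 'beta'
line = s[0:4]  # -> line = 'beta'
s = s.upper()  # -> s = 'BETA'
result = line + s[-1]  # -> result = 'betaA'

Answer: 'beta'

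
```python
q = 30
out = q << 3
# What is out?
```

Answer: 240

Derivation:
Trace (tracking out):
q = 30  # -> q = 30
out = q << 3  # -> out = 240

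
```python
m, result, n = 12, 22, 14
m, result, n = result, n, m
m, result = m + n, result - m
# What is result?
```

Trace (tracking result):
m, result, n = (12, 22, 14)  # -> m = 12, result = 22, n = 14
m, result, n = (result, n, m)  # -> m = 22, result = 14, n = 12
m, result = (m + n, result - m)  # -> m = 34, result = -8

Answer: -8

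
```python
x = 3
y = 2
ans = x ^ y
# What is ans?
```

Answer: 1

Derivation:
Trace (tracking ans):
x = 3  # -> x = 3
y = 2  # -> y = 2
ans = x ^ y  # -> ans = 1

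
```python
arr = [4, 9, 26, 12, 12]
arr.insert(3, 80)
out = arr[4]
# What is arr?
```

Answer: [4, 9, 26, 80, 12, 12]

Derivation:
Trace (tracking arr):
arr = [4, 9, 26, 12, 12]  # -> arr = [4, 9, 26, 12, 12]
arr.insert(3, 80)  # -> arr = [4, 9, 26, 80, 12, 12]
out = arr[4]  # -> out = 12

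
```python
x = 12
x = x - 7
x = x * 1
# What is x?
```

Answer: 5

Derivation:
Trace (tracking x):
x = 12  # -> x = 12
x = x - 7  # -> x = 5
x = x * 1  # -> x = 5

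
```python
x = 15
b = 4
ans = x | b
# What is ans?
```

Answer: 15

Derivation:
Trace (tracking ans):
x = 15  # -> x = 15
b = 4  # -> b = 4
ans = x | b  # -> ans = 15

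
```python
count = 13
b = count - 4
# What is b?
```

Trace (tracking b):
count = 13  # -> count = 13
b = count - 4  # -> b = 9

Answer: 9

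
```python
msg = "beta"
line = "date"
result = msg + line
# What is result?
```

Answer: 'betadate'

Derivation:
Trace (tracking result):
msg = 'beta'  # -> msg = 'beta'
line = 'date'  # -> line = 'date'
result = msg + line  # -> result = 'betadate'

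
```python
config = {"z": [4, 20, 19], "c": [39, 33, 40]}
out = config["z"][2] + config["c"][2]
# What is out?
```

Trace (tracking out):
config = {'z': [4, 20, 19], 'c': [39, 33, 40]}  # -> config = {'z': [4, 20, 19], 'c': [39, 33, 40]}
out = config['z'][2] + config['c'][2]  # -> out = 59

Answer: 59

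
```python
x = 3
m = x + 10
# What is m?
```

Answer: 13

Derivation:
Trace (tracking m):
x = 3  # -> x = 3
m = x + 10  # -> m = 13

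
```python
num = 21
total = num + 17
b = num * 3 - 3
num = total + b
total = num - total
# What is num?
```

Answer: 98

Derivation:
Trace (tracking num):
num = 21  # -> num = 21
total = num + 17  # -> total = 38
b = num * 3 - 3  # -> b = 60
num = total + b  # -> num = 98
total = num - total  # -> total = 60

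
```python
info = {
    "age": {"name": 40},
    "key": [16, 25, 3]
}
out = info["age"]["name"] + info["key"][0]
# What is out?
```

Trace (tracking out):
info = {'age': {'name': 40}, 'key': [16, 25, 3]}  # -> info = {'age': {'name': 40}, 'key': [16, 25, 3]}
out = info['age']['name'] + info['key'][0]  # -> out = 56

Answer: 56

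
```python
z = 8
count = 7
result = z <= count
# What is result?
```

Trace (tracking result):
z = 8  # -> z = 8
count = 7  # -> count = 7
result = z <= count  # -> result = False

Answer: False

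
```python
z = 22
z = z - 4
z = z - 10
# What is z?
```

Trace (tracking z):
z = 22  # -> z = 22
z = z - 4  # -> z = 18
z = z - 10  # -> z = 8

Answer: 8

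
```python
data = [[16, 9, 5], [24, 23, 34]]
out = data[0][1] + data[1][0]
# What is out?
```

Trace (tracking out):
data = [[16, 9, 5], [24, 23, 34]]  # -> data = [[16, 9, 5], [24, 23, 34]]
out = data[0][1] + data[1][0]  # -> out = 33

Answer: 33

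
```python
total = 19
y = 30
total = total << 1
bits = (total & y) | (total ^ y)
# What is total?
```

Trace (tracking total):
total = 19  # -> total = 19
y = 30  # -> y = 30
total = total << 1  # -> total = 38
bits = total & y | total ^ y  # -> bits = 62

Answer: 38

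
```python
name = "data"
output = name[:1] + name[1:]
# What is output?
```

Answer: 'data'

Derivation:
Trace (tracking output):
name = 'data'  # -> name = 'data'
output = name[:1] + name[1:]  # -> output = 'data'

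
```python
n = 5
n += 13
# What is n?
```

Trace (tracking n):
n = 5  # -> n = 5
n += 13  # -> n = 18

Answer: 18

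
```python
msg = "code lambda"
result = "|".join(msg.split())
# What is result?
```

Answer: 'code|lambda'

Derivation:
Trace (tracking result):
msg = 'code lambda'  # -> msg = 'code lambda'
result = '|'.join(msg.split())  # -> result = 'code|lambda'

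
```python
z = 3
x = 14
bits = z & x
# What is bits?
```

Trace (tracking bits):
z = 3  # -> z = 3
x = 14  # -> x = 14
bits = z & x  # -> bits = 2

Answer: 2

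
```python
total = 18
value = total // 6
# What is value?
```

Answer: 3

Derivation:
Trace (tracking value):
total = 18  # -> total = 18
value = total // 6  # -> value = 3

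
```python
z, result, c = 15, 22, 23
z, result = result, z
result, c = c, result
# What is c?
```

Trace (tracking c):
z, result, c = (15, 22, 23)  # -> z = 15, result = 22, c = 23
z, result = (result, z)  # -> z = 22, result = 15
result, c = (c, result)  # -> result = 23, c = 15

Answer: 15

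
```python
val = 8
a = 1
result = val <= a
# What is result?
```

Trace (tracking result):
val = 8  # -> val = 8
a = 1  # -> a = 1
result = val <= a  # -> result = False

Answer: False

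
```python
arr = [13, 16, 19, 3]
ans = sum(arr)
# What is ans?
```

Answer: 51

Derivation:
Trace (tracking ans):
arr = [13, 16, 19, 3]  # -> arr = [13, 16, 19, 3]
ans = sum(arr)  # -> ans = 51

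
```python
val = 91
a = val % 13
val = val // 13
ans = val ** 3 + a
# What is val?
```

Trace (tracking val):
val = 91  # -> val = 91
a = val % 13  # -> a = 0
val = val // 13  # -> val = 7
ans = val ** 3 + a  # -> ans = 343

Answer: 7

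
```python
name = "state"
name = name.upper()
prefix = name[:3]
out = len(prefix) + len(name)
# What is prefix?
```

Answer: 'STA'

Derivation:
Trace (tracking prefix):
name = 'state'  # -> name = 'state'
name = name.upper()  # -> name = 'STATE'
prefix = name[:3]  # -> prefix = 'STA'
out = len(prefix) + len(name)  # -> out = 8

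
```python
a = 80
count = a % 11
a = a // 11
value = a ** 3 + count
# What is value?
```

Answer: 346

Derivation:
Trace (tracking value):
a = 80  # -> a = 80
count = a % 11  # -> count = 3
a = a // 11  # -> a = 7
value = a ** 3 + count  # -> value = 346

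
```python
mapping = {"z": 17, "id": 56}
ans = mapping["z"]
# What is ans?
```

Answer: 17

Derivation:
Trace (tracking ans):
mapping = {'z': 17, 'id': 56}  # -> mapping = {'z': 17, 'id': 56}
ans = mapping['z']  # -> ans = 17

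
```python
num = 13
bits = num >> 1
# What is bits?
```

Answer: 6

Derivation:
Trace (tracking bits):
num = 13  # -> num = 13
bits = num >> 1  # -> bits = 6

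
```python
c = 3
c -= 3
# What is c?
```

Answer: 0

Derivation:
Trace (tracking c):
c = 3  # -> c = 3
c -= 3  # -> c = 0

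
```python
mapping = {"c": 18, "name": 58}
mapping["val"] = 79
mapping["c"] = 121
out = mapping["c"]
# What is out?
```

Trace (tracking out):
mapping = {'c': 18, 'name': 58}  # -> mapping = {'c': 18, 'name': 58}
mapping['val'] = 79  # -> mapping = {'c': 18, 'name': 58, 'val': 79}
mapping['c'] = 121  # -> mapping = {'c': 121, 'name': 58, 'val': 79}
out = mapping['c']  # -> out = 121

Answer: 121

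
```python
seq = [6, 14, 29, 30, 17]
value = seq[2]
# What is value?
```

Trace (tracking value):
seq = [6, 14, 29, 30, 17]  # -> seq = [6, 14, 29, 30, 17]
value = seq[2]  # -> value = 29

Answer: 29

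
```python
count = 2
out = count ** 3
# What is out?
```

Answer: 8

Derivation:
Trace (tracking out):
count = 2  # -> count = 2
out = count ** 3  # -> out = 8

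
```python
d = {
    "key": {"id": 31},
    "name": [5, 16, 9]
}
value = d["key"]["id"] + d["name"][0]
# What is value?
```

Answer: 36

Derivation:
Trace (tracking value):
d = {'key': {'id': 31}, 'name': [5, 16, 9]}  # -> d = {'key': {'id': 31}, 'name': [5, 16, 9]}
value = d['key']['id'] + d['name'][0]  # -> value = 36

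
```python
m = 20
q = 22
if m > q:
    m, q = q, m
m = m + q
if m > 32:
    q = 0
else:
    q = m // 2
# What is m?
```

Trace (tracking m):
m = 20  # -> m = 20
q = 22  # -> q = 22
if m > q:  # condition is False
m = m + q  # -> m = 42
if m > 32:  # condition is True
    q = 0  # -> q = 0

Answer: 42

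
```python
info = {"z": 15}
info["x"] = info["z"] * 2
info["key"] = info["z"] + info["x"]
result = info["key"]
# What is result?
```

Answer: 45

Derivation:
Trace (tracking result):
info = {'z': 15}  # -> info = {'z': 15}
info['x'] = info['z'] * 2  # -> info = {'z': 15, 'x': 30}
info['key'] = info['z'] + info['x']  # -> info = {'z': 15, 'x': 30, 'key': 45}
result = info['key']  # -> result = 45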